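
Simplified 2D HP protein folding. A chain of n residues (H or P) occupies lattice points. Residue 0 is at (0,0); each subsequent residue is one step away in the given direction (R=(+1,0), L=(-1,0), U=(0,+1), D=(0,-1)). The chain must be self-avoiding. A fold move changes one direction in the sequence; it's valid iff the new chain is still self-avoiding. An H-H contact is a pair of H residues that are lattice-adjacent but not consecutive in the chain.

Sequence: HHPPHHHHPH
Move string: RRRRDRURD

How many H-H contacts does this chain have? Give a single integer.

Positions: [(0, 0), (1, 0), (2, 0), (3, 0), (4, 0), (4, -1), (5, -1), (5, 0), (6, 0), (6, -1)]
H-H contact: residue 4 @(4,0) - residue 7 @(5, 0)
H-H contact: residue 6 @(5,-1) - residue 9 @(6, -1)

Answer: 2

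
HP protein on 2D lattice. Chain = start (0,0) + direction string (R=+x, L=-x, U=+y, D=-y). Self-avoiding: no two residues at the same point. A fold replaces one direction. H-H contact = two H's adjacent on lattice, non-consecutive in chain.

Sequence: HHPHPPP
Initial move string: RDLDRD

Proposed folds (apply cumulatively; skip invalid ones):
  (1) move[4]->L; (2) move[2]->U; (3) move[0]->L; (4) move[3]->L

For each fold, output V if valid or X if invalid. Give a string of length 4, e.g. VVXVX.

Initial: RDLDRD -> [(0, 0), (1, 0), (1, -1), (0, -1), (0, -2), (1, -2), (1, -3)]
Fold 1: move[4]->L => RDLDLD VALID
Fold 2: move[2]->U => RDUDLD INVALID (collision), skipped
Fold 3: move[0]->L => LDLDLD VALID
Fold 4: move[3]->L => LDLLLD VALID

Answer: VXVV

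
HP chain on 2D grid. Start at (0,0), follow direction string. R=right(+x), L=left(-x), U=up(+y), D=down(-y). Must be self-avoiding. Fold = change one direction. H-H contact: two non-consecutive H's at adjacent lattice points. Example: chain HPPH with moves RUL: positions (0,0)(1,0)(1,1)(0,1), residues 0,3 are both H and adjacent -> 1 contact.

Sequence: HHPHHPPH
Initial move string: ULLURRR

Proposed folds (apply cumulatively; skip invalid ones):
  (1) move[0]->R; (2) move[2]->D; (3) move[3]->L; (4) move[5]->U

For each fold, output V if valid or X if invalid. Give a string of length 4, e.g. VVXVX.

Answer: XXXV

Derivation:
Initial: ULLURRR -> [(0, 0), (0, 1), (-1, 1), (-2, 1), (-2, 2), (-1, 2), (0, 2), (1, 2)]
Fold 1: move[0]->R => RLLURRR INVALID (collision), skipped
Fold 2: move[2]->D => ULDURRR INVALID (collision), skipped
Fold 3: move[3]->L => ULLLRRR INVALID (collision), skipped
Fold 4: move[5]->U => ULLURUR VALID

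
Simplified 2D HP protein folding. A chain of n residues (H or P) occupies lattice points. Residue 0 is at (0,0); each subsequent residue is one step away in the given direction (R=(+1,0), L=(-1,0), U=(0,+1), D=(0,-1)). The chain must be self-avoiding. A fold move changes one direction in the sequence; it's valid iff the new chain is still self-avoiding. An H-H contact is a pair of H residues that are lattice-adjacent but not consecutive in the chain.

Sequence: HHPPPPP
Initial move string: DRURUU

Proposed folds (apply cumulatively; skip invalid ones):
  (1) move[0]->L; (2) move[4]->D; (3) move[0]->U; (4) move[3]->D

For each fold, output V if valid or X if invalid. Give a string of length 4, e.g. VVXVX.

Answer: XXVX

Derivation:
Initial: DRURUU -> [(0, 0), (0, -1), (1, -1), (1, 0), (2, 0), (2, 1), (2, 2)]
Fold 1: move[0]->L => LRURUU INVALID (collision), skipped
Fold 2: move[4]->D => DRURDU INVALID (collision), skipped
Fold 3: move[0]->U => URURUU VALID
Fold 4: move[3]->D => URUDUU INVALID (collision), skipped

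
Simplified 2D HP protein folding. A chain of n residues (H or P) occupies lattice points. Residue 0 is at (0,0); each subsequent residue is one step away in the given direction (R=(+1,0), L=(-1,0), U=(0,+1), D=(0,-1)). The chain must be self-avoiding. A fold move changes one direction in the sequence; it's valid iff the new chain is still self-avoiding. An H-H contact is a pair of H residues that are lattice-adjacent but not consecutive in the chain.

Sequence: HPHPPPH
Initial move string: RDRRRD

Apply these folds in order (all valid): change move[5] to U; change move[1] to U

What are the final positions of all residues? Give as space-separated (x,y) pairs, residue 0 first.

Answer: (0,0) (1,0) (1,1) (2,1) (3,1) (4,1) (4,2)

Derivation:
Initial moves: RDRRRD
Fold: move[5]->U => RDRRRU (positions: [(0, 0), (1, 0), (1, -1), (2, -1), (3, -1), (4, -1), (4, 0)])
Fold: move[1]->U => RURRRU (positions: [(0, 0), (1, 0), (1, 1), (2, 1), (3, 1), (4, 1), (4, 2)])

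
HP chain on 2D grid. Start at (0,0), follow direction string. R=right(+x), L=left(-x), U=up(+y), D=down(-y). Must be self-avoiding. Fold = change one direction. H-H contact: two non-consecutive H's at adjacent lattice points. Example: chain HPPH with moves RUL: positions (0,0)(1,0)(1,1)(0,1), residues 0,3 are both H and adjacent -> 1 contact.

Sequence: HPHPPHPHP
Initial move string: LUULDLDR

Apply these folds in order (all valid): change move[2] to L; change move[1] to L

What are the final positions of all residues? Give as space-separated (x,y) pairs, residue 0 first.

Initial moves: LUULDLDR
Fold: move[2]->L => LULLDLDR (positions: [(0, 0), (-1, 0), (-1, 1), (-2, 1), (-3, 1), (-3, 0), (-4, 0), (-4, -1), (-3, -1)])
Fold: move[1]->L => LLLLDLDR (positions: [(0, 0), (-1, 0), (-2, 0), (-3, 0), (-4, 0), (-4, -1), (-5, -1), (-5, -2), (-4, -2)])

Answer: (0,0) (-1,0) (-2,0) (-3,0) (-4,0) (-4,-1) (-5,-1) (-5,-2) (-4,-2)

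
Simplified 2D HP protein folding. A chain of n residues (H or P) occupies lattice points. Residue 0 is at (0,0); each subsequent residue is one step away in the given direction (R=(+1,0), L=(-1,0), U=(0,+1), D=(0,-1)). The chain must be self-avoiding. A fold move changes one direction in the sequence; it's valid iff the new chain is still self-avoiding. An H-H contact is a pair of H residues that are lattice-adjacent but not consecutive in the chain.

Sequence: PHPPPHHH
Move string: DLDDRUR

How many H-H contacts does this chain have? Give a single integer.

Answer: 1

Derivation:
Positions: [(0, 0), (0, -1), (-1, -1), (-1, -2), (-1, -3), (0, -3), (0, -2), (1, -2)]
H-H contact: residue 1 @(0,-1) - residue 6 @(0, -2)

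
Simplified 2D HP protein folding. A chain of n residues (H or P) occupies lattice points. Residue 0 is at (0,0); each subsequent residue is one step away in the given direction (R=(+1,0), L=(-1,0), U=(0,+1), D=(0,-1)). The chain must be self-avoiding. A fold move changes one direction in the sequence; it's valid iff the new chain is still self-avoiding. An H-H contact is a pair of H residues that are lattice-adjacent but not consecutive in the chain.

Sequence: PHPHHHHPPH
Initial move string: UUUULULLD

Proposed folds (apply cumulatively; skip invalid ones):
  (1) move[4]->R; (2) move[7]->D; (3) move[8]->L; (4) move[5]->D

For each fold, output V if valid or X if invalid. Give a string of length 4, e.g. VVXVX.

Initial: UUUULULLD -> [(0, 0), (0, 1), (0, 2), (0, 3), (0, 4), (-1, 4), (-1, 5), (-2, 5), (-3, 5), (-3, 4)]
Fold 1: move[4]->R => UUUURULLD VALID
Fold 2: move[7]->D => UUUURULDD INVALID (collision), skipped
Fold 3: move[8]->L => UUUURULLL VALID
Fold 4: move[5]->D => UUUURDLLL INVALID (collision), skipped

Answer: VXVX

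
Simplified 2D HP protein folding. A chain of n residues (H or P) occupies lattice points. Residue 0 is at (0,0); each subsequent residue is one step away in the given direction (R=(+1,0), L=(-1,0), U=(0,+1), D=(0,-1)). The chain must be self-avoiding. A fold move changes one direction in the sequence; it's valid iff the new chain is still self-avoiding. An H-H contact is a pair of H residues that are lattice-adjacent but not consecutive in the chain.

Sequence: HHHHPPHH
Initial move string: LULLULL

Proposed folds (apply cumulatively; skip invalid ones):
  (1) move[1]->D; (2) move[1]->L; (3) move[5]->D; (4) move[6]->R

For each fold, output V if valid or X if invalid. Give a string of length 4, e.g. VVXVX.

Answer: VVXX

Derivation:
Initial: LULLULL -> [(0, 0), (-1, 0), (-1, 1), (-2, 1), (-3, 1), (-3, 2), (-4, 2), (-5, 2)]
Fold 1: move[1]->D => LDLLULL VALID
Fold 2: move[1]->L => LLLLULL VALID
Fold 3: move[5]->D => LLLLUDL INVALID (collision), skipped
Fold 4: move[6]->R => LLLLULR INVALID (collision), skipped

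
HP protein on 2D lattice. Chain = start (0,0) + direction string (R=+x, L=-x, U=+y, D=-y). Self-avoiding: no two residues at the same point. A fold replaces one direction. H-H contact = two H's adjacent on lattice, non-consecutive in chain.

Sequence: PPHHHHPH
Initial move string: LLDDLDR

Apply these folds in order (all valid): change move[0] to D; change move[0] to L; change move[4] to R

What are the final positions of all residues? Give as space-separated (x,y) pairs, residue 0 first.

Initial moves: LLDDLDR
Fold: move[0]->D => DLDDLDR (positions: [(0, 0), (0, -1), (-1, -1), (-1, -2), (-1, -3), (-2, -3), (-2, -4), (-1, -4)])
Fold: move[0]->L => LLDDLDR (positions: [(0, 0), (-1, 0), (-2, 0), (-2, -1), (-2, -2), (-3, -2), (-3, -3), (-2, -3)])
Fold: move[4]->R => LLDDRDR (positions: [(0, 0), (-1, 0), (-2, 0), (-2, -1), (-2, -2), (-1, -2), (-1, -3), (0, -3)])

Answer: (0,0) (-1,0) (-2,0) (-2,-1) (-2,-2) (-1,-2) (-1,-3) (0,-3)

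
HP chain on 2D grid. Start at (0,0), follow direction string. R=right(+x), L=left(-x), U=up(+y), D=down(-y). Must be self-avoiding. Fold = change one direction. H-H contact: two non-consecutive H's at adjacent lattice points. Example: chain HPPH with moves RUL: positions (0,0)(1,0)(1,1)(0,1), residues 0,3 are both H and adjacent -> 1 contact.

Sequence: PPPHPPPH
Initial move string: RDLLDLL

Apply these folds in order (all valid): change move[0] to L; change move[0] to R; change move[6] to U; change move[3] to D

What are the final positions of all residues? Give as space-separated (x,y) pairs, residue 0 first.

Initial moves: RDLLDLL
Fold: move[0]->L => LDLLDLL (positions: [(0, 0), (-1, 0), (-1, -1), (-2, -1), (-3, -1), (-3, -2), (-4, -2), (-5, -2)])
Fold: move[0]->R => RDLLDLL (positions: [(0, 0), (1, 0), (1, -1), (0, -1), (-1, -1), (-1, -2), (-2, -2), (-3, -2)])
Fold: move[6]->U => RDLLDLU (positions: [(0, 0), (1, 0), (1, -1), (0, -1), (-1, -1), (-1, -2), (-2, -2), (-2, -1)])
Fold: move[3]->D => RDLDDLU (positions: [(0, 0), (1, 0), (1, -1), (0, -1), (0, -2), (0, -3), (-1, -3), (-1, -2)])

Answer: (0,0) (1,0) (1,-1) (0,-1) (0,-2) (0,-3) (-1,-3) (-1,-2)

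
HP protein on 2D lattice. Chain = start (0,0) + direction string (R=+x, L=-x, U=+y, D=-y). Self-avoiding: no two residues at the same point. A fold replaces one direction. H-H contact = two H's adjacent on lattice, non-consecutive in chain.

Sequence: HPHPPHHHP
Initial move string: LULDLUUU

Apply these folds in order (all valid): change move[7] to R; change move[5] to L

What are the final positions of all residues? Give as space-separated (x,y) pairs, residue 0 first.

Initial moves: LULDLUUU
Fold: move[7]->R => LULDLUUR (positions: [(0, 0), (-1, 0), (-1, 1), (-2, 1), (-2, 0), (-3, 0), (-3, 1), (-3, 2), (-2, 2)])
Fold: move[5]->L => LULDLLUR (positions: [(0, 0), (-1, 0), (-1, 1), (-2, 1), (-2, 0), (-3, 0), (-4, 0), (-4, 1), (-3, 1)])

Answer: (0,0) (-1,0) (-1,1) (-2,1) (-2,0) (-3,0) (-4,0) (-4,1) (-3,1)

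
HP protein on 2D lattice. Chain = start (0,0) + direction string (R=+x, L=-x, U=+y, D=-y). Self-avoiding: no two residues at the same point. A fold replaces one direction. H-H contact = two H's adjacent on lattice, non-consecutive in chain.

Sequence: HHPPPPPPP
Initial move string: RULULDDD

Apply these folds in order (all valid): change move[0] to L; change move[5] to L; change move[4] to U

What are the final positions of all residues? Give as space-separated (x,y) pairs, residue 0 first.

Answer: (0,0) (-1,0) (-1,1) (-2,1) (-2,2) (-2,3) (-3,3) (-3,2) (-3,1)

Derivation:
Initial moves: RULULDDD
Fold: move[0]->L => LULULDDD (positions: [(0, 0), (-1, 0), (-1, 1), (-2, 1), (-2, 2), (-3, 2), (-3, 1), (-3, 0), (-3, -1)])
Fold: move[5]->L => LULULLDD (positions: [(0, 0), (-1, 0), (-1, 1), (-2, 1), (-2, 2), (-3, 2), (-4, 2), (-4, 1), (-4, 0)])
Fold: move[4]->U => LULUULDD (positions: [(0, 0), (-1, 0), (-1, 1), (-2, 1), (-2, 2), (-2, 3), (-3, 3), (-3, 2), (-3, 1)])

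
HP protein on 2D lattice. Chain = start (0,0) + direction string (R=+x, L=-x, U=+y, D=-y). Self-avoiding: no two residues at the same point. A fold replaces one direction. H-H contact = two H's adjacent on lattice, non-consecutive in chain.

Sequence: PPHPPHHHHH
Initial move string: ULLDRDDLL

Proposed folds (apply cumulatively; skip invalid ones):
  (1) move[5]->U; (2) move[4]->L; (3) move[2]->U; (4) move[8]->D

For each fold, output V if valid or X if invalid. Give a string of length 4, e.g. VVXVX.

Initial: ULLDRDDLL -> [(0, 0), (0, 1), (-1, 1), (-2, 1), (-2, 0), (-1, 0), (-1, -1), (-1, -2), (-2, -2), (-3, -2)]
Fold 1: move[5]->U => ULLDRUDLL INVALID (collision), skipped
Fold 2: move[4]->L => ULLDLDDLL VALID
Fold 3: move[2]->U => ULUDLDDLL INVALID (collision), skipped
Fold 4: move[8]->D => ULLDLDDLD VALID

Answer: XVXV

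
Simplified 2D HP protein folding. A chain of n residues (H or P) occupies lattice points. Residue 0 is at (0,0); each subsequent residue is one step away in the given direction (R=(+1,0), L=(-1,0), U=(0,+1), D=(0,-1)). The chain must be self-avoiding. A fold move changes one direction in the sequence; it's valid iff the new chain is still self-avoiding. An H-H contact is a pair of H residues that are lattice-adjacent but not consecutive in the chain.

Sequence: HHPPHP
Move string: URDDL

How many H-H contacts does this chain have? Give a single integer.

Answer: 0

Derivation:
Positions: [(0, 0), (0, 1), (1, 1), (1, 0), (1, -1), (0, -1)]
No H-H contacts found.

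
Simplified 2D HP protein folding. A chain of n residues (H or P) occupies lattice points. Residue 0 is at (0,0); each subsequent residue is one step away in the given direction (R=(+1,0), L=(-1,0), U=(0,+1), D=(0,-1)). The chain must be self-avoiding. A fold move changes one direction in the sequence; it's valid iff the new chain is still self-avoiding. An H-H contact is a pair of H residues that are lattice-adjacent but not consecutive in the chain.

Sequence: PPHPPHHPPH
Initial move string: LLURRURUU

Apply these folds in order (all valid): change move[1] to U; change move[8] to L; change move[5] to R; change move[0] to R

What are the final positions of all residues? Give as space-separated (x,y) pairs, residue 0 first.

Answer: (0,0) (1,0) (1,1) (1,2) (2,2) (3,2) (4,2) (5,2) (5,3) (4,3)

Derivation:
Initial moves: LLURRURUU
Fold: move[1]->U => LUURRURUU (positions: [(0, 0), (-1, 0), (-1, 1), (-1, 2), (0, 2), (1, 2), (1, 3), (2, 3), (2, 4), (2, 5)])
Fold: move[8]->L => LUURRURUL (positions: [(0, 0), (-1, 0), (-1, 1), (-1, 2), (0, 2), (1, 2), (1, 3), (2, 3), (2, 4), (1, 4)])
Fold: move[5]->R => LUURRRRUL (positions: [(0, 0), (-1, 0), (-1, 1), (-1, 2), (0, 2), (1, 2), (2, 2), (3, 2), (3, 3), (2, 3)])
Fold: move[0]->R => RUURRRRUL (positions: [(0, 0), (1, 0), (1, 1), (1, 2), (2, 2), (3, 2), (4, 2), (5, 2), (5, 3), (4, 3)])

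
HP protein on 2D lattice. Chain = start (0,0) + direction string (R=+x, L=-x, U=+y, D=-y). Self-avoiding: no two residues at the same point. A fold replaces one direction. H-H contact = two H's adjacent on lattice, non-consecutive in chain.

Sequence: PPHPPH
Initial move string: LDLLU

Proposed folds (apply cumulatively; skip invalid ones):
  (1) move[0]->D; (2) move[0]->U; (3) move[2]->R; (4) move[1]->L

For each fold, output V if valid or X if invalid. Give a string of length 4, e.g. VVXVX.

Answer: VXXV

Derivation:
Initial: LDLLU -> [(0, 0), (-1, 0), (-1, -1), (-2, -1), (-3, -1), (-3, 0)]
Fold 1: move[0]->D => DDLLU VALID
Fold 2: move[0]->U => UDLLU INVALID (collision), skipped
Fold 3: move[2]->R => DDRLU INVALID (collision), skipped
Fold 4: move[1]->L => DLLLU VALID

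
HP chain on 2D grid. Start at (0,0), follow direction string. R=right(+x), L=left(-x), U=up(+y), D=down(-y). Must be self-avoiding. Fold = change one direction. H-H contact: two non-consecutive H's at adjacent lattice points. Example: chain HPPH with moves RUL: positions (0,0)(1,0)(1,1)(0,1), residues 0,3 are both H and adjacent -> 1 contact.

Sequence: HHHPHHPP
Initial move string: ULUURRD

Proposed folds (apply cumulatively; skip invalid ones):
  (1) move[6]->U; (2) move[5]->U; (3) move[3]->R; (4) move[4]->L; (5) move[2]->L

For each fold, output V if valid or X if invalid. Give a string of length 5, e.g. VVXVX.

Initial: ULUURRD -> [(0, 0), (0, 1), (-1, 1), (-1, 2), (-1, 3), (0, 3), (1, 3), (1, 2)]
Fold 1: move[6]->U => ULUURRU VALID
Fold 2: move[5]->U => ULUURUU VALID
Fold 3: move[3]->R => ULURRUU VALID
Fold 4: move[4]->L => ULURLUU INVALID (collision), skipped
Fold 5: move[2]->L => ULLRRUU INVALID (collision), skipped

Answer: VVVXX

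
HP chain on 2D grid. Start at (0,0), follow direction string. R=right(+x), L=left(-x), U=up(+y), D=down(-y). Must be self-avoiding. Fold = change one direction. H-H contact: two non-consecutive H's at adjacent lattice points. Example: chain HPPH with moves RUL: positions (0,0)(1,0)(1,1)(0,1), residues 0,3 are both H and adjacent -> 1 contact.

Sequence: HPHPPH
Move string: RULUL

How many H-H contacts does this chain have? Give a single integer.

Positions: [(0, 0), (1, 0), (1, 1), (0, 1), (0, 2), (-1, 2)]
No H-H contacts found.

Answer: 0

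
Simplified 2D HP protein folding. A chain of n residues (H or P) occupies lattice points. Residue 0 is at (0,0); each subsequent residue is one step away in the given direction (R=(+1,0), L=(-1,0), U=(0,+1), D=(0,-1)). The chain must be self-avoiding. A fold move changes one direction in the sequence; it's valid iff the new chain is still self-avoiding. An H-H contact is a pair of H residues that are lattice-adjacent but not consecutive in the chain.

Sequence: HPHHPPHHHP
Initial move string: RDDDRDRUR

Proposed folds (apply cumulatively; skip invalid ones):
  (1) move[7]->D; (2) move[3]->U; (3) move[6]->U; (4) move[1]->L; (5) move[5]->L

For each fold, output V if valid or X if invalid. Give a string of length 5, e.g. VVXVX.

Initial: RDDDRDRUR -> [(0, 0), (1, 0), (1, -1), (1, -2), (1, -3), (2, -3), (2, -4), (3, -4), (3, -3), (4, -3)]
Fold 1: move[7]->D => RDDDRDRDR VALID
Fold 2: move[3]->U => RDDURDRDR INVALID (collision), skipped
Fold 3: move[6]->U => RDDDRDUDR INVALID (collision), skipped
Fold 4: move[1]->L => RLDDRDRDR INVALID (collision), skipped
Fold 5: move[5]->L => RDDDRLRDR INVALID (collision), skipped

Answer: VXXXX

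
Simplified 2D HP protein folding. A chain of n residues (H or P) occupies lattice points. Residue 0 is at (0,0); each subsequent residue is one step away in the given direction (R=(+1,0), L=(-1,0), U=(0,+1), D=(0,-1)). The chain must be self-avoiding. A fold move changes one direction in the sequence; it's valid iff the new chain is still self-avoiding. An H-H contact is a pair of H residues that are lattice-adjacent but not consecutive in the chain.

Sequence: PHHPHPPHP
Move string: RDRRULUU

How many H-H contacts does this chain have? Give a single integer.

Positions: [(0, 0), (1, 0), (1, -1), (2, -1), (3, -1), (3, 0), (2, 0), (2, 1), (2, 2)]
No H-H contacts found.

Answer: 0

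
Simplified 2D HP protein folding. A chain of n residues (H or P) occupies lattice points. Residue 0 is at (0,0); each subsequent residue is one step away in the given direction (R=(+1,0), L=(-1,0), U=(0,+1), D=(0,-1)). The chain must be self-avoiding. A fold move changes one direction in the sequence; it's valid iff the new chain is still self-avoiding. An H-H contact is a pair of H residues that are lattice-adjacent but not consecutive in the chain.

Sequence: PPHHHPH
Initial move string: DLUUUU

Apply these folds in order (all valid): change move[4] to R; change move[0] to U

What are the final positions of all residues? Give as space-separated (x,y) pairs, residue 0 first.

Initial moves: DLUUUU
Fold: move[4]->R => DLUURU (positions: [(0, 0), (0, -1), (-1, -1), (-1, 0), (-1, 1), (0, 1), (0, 2)])
Fold: move[0]->U => ULUURU (positions: [(0, 0), (0, 1), (-1, 1), (-1, 2), (-1, 3), (0, 3), (0, 4)])

Answer: (0,0) (0,1) (-1,1) (-1,2) (-1,3) (0,3) (0,4)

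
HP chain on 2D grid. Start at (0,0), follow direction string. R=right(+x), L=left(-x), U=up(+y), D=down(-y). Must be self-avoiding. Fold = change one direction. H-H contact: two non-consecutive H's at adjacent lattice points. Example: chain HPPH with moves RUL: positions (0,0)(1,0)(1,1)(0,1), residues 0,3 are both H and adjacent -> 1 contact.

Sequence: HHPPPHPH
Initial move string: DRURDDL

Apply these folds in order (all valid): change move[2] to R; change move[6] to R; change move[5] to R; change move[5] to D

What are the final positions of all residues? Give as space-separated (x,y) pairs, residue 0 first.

Answer: (0,0) (0,-1) (1,-1) (2,-1) (3,-1) (3,-2) (3,-3) (4,-3)

Derivation:
Initial moves: DRURDDL
Fold: move[2]->R => DRRRDDL (positions: [(0, 0), (0, -1), (1, -1), (2, -1), (3, -1), (3, -2), (3, -3), (2, -3)])
Fold: move[6]->R => DRRRDDR (positions: [(0, 0), (0, -1), (1, -1), (2, -1), (3, -1), (3, -2), (3, -3), (4, -3)])
Fold: move[5]->R => DRRRDRR (positions: [(0, 0), (0, -1), (1, -1), (2, -1), (3, -1), (3, -2), (4, -2), (5, -2)])
Fold: move[5]->D => DRRRDDR (positions: [(0, 0), (0, -1), (1, -1), (2, -1), (3, -1), (3, -2), (3, -3), (4, -3)])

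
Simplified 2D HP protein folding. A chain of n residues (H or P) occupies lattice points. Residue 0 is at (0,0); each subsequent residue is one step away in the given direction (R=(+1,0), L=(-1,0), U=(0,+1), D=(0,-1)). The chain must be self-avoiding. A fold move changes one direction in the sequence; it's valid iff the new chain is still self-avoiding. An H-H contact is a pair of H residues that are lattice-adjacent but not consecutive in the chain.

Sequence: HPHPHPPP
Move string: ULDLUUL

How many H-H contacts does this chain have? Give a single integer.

Answer: 0

Derivation:
Positions: [(0, 0), (0, 1), (-1, 1), (-1, 0), (-2, 0), (-2, 1), (-2, 2), (-3, 2)]
No H-H contacts found.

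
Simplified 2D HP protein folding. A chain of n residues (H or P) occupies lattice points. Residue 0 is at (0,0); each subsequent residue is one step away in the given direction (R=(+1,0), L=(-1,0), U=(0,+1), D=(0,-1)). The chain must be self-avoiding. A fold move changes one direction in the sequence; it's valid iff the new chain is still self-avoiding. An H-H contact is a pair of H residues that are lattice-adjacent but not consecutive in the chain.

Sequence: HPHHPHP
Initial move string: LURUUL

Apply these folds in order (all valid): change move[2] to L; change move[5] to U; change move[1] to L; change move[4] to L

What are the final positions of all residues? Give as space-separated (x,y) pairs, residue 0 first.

Answer: (0,0) (-1,0) (-2,0) (-3,0) (-3,1) (-4,1) (-4,2)

Derivation:
Initial moves: LURUUL
Fold: move[2]->L => LULUUL (positions: [(0, 0), (-1, 0), (-1, 1), (-2, 1), (-2, 2), (-2, 3), (-3, 3)])
Fold: move[5]->U => LULUUU (positions: [(0, 0), (-1, 0), (-1, 1), (-2, 1), (-2, 2), (-2, 3), (-2, 4)])
Fold: move[1]->L => LLLUUU (positions: [(0, 0), (-1, 0), (-2, 0), (-3, 0), (-3, 1), (-3, 2), (-3, 3)])
Fold: move[4]->L => LLLULU (positions: [(0, 0), (-1, 0), (-2, 0), (-3, 0), (-3, 1), (-4, 1), (-4, 2)])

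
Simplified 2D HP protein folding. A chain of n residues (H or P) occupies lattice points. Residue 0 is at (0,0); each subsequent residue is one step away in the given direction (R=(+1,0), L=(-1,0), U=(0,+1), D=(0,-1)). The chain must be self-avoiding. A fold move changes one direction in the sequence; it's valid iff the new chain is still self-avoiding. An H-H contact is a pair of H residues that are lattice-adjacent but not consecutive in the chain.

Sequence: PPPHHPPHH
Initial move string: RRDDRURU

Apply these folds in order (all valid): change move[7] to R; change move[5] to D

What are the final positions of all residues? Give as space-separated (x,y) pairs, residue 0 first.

Answer: (0,0) (1,0) (2,0) (2,-1) (2,-2) (3,-2) (3,-3) (4,-3) (5,-3)

Derivation:
Initial moves: RRDDRURU
Fold: move[7]->R => RRDDRURR (positions: [(0, 0), (1, 0), (2, 0), (2, -1), (2, -2), (3, -2), (3, -1), (4, -1), (5, -1)])
Fold: move[5]->D => RRDDRDRR (positions: [(0, 0), (1, 0), (2, 0), (2, -1), (2, -2), (3, -2), (3, -3), (4, -3), (5, -3)])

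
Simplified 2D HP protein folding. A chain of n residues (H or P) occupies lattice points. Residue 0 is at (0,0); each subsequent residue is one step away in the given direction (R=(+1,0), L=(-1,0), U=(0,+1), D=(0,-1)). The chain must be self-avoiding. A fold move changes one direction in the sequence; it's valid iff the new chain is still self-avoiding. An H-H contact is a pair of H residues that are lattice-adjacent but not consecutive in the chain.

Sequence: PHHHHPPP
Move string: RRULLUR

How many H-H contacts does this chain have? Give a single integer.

Answer: 1

Derivation:
Positions: [(0, 0), (1, 0), (2, 0), (2, 1), (1, 1), (0, 1), (0, 2), (1, 2)]
H-H contact: residue 1 @(1,0) - residue 4 @(1, 1)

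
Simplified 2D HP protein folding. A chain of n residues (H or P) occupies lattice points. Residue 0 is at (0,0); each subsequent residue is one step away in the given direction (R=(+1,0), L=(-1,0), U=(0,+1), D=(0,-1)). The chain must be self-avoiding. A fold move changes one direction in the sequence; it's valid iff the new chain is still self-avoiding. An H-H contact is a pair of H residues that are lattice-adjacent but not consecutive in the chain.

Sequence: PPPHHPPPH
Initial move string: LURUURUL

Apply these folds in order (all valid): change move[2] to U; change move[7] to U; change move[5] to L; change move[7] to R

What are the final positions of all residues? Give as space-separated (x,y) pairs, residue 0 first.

Initial moves: LURUURUL
Fold: move[2]->U => LUUUURUL (positions: [(0, 0), (-1, 0), (-1, 1), (-1, 2), (-1, 3), (-1, 4), (0, 4), (0, 5), (-1, 5)])
Fold: move[7]->U => LUUUURUU (positions: [(0, 0), (-1, 0), (-1, 1), (-1, 2), (-1, 3), (-1, 4), (0, 4), (0, 5), (0, 6)])
Fold: move[5]->L => LUUUULUU (positions: [(0, 0), (-1, 0), (-1, 1), (-1, 2), (-1, 3), (-1, 4), (-2, 4), (-2, 5), (-2, 6)])
Fold: move[7]->R => LUUUULUR (positions: [(0, 0), (-1, 0), (-1, 1), (-1, 2), (-1, 3), (-1, 4), (-2, 4), (-2, 5), (-1, 5)])

Answer: (0,0) (-1,0) (-1,1) (-1,2) (-1,3) (-1,4) (-2,4) (-2,5) (-1,5)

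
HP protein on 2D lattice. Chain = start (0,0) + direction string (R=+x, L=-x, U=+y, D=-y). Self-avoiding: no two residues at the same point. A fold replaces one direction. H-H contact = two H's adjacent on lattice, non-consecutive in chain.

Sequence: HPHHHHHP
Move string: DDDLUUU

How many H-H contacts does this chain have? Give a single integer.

Answer: 1

Derivation:
Positions: [(0, 0), (0, -1), (0, -2), (0, -3), (-1, -3), (-1, -2), (-1, -1), (-1, 0)]
H-H contact: residue 2 @(0,-2) - residue 5 @(-1, -2)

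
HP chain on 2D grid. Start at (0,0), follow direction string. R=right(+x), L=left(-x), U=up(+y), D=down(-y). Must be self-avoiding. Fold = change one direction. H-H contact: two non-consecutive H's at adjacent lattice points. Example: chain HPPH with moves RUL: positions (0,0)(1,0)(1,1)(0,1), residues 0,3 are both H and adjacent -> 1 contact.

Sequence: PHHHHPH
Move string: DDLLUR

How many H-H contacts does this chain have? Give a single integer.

Positions: [(0, 0), (0, -1), (0, -2), (-1, -2), (-2, -2), (-2, -1), (-1, -1)]
H-H contact: residue 1 @(0,-1) - residue 6 @(-1, -1)
H-H contact: residue 3 @(-1,-2) - residue 6 @(-1, -1)

Answer: 2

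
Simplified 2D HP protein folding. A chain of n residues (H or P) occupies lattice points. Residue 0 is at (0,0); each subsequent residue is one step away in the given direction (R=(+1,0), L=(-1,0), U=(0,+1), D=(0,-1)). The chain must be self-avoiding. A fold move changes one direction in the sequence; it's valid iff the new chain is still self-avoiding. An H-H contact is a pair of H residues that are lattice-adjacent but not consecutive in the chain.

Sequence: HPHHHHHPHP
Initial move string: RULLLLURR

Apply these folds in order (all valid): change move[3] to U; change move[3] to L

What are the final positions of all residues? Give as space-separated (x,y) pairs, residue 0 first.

Answer: (0,0) (1,0) (1,1) (0,1) (-1,1) (-2,1) (-3,1) (-3,2) (-2,2) (-1,2)

Derivation:
Initial moves: RULLLLURR
Fold: move[3]->U => RULULLURR (positions: [(0, 0), (1, 0), (1, 1), (0, 1), (0, 2), (-1, 2), (-2, 2), (-2, 3), (-1, 3), (0, 3)])
Fold: move[3]->L => RULLLLURR (positions: [(0, 0), (1, 0), (1, 1), (0, 1), (-1, 1), (-2, 1), (-3, 1), (-3, 2), (-2, 2), (-1, 2)])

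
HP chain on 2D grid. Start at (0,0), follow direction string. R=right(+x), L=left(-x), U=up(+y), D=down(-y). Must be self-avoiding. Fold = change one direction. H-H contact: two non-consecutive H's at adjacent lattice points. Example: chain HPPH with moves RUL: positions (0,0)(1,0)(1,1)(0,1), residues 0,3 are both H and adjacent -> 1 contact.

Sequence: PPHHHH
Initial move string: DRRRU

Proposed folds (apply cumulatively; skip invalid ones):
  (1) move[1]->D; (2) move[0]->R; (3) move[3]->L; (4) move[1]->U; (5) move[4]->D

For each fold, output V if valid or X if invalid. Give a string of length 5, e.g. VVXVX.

Initial: DRRRU -> [(0, 0), (0, -1), (1, -1), (2, -1), (3, -1), (3, 0)]
Fold 1: move[1]->D => DDRRU VALID
Fold 2: move[0]->R => RDRRU VALID
Fold 3: move[3]->L => RDRLU INVALID (collision), skipped
Fold 4: move[1]->U => RURRU VALID
Fold 5: move[4]->D => RURRD VALID

Answer: VVXVV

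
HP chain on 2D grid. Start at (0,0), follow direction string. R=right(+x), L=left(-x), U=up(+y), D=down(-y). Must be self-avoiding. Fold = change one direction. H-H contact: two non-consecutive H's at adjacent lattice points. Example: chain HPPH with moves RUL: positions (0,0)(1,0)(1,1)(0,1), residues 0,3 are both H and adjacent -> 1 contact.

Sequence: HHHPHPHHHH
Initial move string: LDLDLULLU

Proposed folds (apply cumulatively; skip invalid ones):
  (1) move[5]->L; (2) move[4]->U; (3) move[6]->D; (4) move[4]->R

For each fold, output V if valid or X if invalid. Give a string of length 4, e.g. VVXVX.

Initial: LDLDLULLU -> [(0, 0), (-1, 0), (-1, -1), (-2, -1), (-2, -2), (-3, -2), (-3, -1), (-4, -1), (-5, -1), (-5, 0)]
Fold 1: move[5]->L => LDLDLLLLU VALID
Fold 2: move[4]->U => LDLDULLLU INVALID (collision), skipped
Fold 3: move[6]->D => LDLDLLDLU VALID
Fold 4: move[4]->R => LDLDRLDLU INVALID (collision), skipped

Answer: VXVX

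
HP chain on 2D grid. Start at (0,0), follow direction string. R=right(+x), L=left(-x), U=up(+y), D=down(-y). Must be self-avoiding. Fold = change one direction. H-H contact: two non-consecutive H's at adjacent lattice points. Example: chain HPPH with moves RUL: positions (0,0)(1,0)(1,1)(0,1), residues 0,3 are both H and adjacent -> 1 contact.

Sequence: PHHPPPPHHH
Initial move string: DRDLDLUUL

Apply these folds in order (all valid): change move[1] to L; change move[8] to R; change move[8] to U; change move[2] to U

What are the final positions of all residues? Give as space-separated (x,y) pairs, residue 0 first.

Answer: (0,0) (0,-1) (-1,-1) (-1,0) (-2,0) (-2,-1) (-3,-1) (-3,0) (-3,1) (-3,2)

Derivation:
Initial moves: DRDLDLUUL
Fold: move[1]->L => DLDLDLUUL (positions: [(0, 0), (0, -1), (-1, -1), (-1, -2), (-2, -2), (-2, -3), (-3, -3), (-3, -2), (-3, -1), (-4, -1)])
Fold: move[8]->R => DLDLDLUUR (positions: [(0, 0), (0, -1), (-1, -1), (-1, -2), (-2, -2), (-2, -3), (-3, -3), (-3, -2), (-3, -1), (-2, -1)])
Fold: move[8]->U => DLDLDLUUU (positions: [(0, 0), (0, -1), (-1, -1), (-1, -2), (-2, -2), (-2, -3), (-3, -3), (-3, -2), (-3, -1), (-3, 0)])
Fold: move[2]->U => DLULDLUUU (positions: [(0, 0), (0, -1), (-1, -1), (-1, 0), (-2, 0), (-2, -1), (-3, -1), (-3, 0), (-3, 1), (-3, 2)])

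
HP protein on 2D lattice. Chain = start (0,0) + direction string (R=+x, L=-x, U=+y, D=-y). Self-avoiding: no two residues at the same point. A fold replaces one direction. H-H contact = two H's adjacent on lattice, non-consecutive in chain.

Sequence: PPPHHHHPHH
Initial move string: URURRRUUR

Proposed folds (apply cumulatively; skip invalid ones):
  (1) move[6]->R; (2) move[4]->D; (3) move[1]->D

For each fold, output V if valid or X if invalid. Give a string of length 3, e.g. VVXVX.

Initial: URURRRUUR -> [(0, 0), (0, 1), (1, 1), (1, 2), (2, 2), (3, 2), (4, 2), (4, 3), (4, 4), (5, 4)]
Fold 1: move[6]->R => URURRRRUR VALID
Fold 2: move[4]->D => URURDRRUR VALID
Fold 3: move[1]->D => UDURDRRUR INVALID (collision), skipped

Answer: VVX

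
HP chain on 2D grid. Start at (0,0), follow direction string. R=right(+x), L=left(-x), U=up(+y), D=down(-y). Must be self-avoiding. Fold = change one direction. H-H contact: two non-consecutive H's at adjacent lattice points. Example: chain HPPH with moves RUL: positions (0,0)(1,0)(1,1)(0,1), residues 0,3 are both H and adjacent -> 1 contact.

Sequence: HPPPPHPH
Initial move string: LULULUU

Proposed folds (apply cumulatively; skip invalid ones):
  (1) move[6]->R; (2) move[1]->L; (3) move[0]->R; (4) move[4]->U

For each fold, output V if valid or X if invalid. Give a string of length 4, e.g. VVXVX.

Answer: VVXV

Derivation:
Initial: LULULUU -> [(0, 0), (-1, 0), (-1, 1), (-2, 1), (-2, 2), (-3, 2), (-3, 3), (-3, 4)]
Fold 1: move[6]->R => LULULUR VALID
Fold 2: move[1]->L => LLLULUR VALID
Fold 3: move[0]->R => RLLULUR INVALID (collision), skipped
Fold 4: move[4]->U => LLLUUUR VALID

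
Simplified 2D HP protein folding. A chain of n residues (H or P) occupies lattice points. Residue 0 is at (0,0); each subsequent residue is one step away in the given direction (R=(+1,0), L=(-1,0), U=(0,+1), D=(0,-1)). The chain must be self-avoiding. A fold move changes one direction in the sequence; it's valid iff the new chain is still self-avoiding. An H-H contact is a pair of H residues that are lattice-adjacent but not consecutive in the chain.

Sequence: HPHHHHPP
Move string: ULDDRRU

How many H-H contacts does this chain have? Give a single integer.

Answer: 2

Derivation:
Positions: [(0, 0), (0, 1), (-1, 1), (-1, 0), (-1, -1), (0, -1), (1, -1), (1, 0)]
H-H contact: residue 0 @(0,0) - residue 3 @(-1, 0)
H-H contact: residue 0 @(0,0) - residue 5 @(0, -1)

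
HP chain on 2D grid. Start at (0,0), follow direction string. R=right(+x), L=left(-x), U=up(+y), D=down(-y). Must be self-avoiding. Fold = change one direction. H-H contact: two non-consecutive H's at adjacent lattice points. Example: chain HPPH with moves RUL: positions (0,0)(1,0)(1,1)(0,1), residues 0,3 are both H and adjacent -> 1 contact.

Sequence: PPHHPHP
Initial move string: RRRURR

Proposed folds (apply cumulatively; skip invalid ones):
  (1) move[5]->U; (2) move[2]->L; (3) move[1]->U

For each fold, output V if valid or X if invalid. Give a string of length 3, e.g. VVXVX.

Answer: VXV

Derivation:
Initial: RRRURR -> [(0, 0), (1, 0), (2, 0), (3, 0), (3, 1), (4, 1), (5, 1)]
Fold 1: move[5]->U => RRRURU VALID
Fold 2: move[2]->L => RRLURU INVALID (collision), skipped
Fold 3: move[1]->U => RURURU VALID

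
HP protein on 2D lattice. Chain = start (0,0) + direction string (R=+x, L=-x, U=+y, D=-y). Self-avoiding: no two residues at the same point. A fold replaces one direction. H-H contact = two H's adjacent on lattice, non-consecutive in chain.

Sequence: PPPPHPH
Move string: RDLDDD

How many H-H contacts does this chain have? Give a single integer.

Positions: [(0, 0), (1, 0), (1, -1), (0, -1), (0, -2), (0, -3), (0, -4)]
No H-H contacts found.

Answer: 0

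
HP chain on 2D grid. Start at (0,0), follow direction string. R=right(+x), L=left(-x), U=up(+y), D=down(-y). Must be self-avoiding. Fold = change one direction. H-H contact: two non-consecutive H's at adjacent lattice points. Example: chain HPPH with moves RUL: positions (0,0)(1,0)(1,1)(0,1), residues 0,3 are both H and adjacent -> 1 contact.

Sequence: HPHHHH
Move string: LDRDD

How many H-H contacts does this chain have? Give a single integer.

Answer: 1

Derivation:
Positions: [(0, 0), (-1, 0), (-1, -1), (0, -1), (0, -2), (0, -3)]
H-H contact: residue 0 @(0,0) - residue 3 @(0, -1)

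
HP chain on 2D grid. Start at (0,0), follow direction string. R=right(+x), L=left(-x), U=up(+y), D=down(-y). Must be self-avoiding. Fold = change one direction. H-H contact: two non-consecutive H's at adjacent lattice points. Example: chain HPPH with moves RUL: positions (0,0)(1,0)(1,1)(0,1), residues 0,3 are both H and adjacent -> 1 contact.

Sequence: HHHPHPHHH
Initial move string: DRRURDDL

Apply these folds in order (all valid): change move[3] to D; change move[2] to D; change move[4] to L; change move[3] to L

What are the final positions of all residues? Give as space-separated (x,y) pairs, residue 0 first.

Answer: (0,0) (0,-1) (1,-1) (1,-2) (0,-2) (-1,-2) (-1,-3) (-1,-4) (-2,-4)

Derivation:
Initial moves: DRRURDDL
Fold: move[3]->D => DRRDRDDL (positions: [(0, 0), (0, -1), (1, -1), (2, -1), (2, -2), (3, -2), (3, -3), (3, -4), (2, -4)])
Fold: move[2]->D => DRDDRDDL (positions: [(0, 0), (0, -1), (1, -1), (1, -2), (1, -3), (2, -3), (2, -4), (2, -5), (1, -5)])
Fold: move[4]->L => DRDDLDDL (positions: [(0, 0), (0, -1), (1, -1), (1, -2), (1, -3), (0, -3), (0, -4), (0, -5), (-1, -5)])
Fold: move[3]->L => DRDLLDDL (positions: [(0, 0), (0, -1), (1, -1), (1, -2), (0, -2), (-1, -2), (-1, -3), (-1, -4), (-2, -4)])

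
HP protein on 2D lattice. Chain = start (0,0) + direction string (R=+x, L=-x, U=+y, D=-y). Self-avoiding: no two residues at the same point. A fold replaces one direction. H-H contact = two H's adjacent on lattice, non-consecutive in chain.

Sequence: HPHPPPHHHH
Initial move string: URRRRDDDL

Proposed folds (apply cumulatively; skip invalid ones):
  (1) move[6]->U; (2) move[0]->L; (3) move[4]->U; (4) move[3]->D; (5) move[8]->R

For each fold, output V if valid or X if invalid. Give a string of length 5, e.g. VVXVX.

Answer: XXXVV

Derivation:
Initial: URRRRDDDL -> [(0, 0), (0, 1), (1, 1), (2, 1), (3, 1), (4, 1), (4, 0), (4, -1), (4, -2), (3, -2)]
Fold 1: move[6]->U => URRRRDUDL INVALID (collision), skipped
Fold 2: move[0]->L => LRRRRDDDL INVALID (collision), skipped
Fold 3: move[4]->U => URRRUDDDL INVALID (collision), skipped
Fold 4: move[3]->D => URRDRDDDL VALID
Fold 5: move[8]->R => URRDRDDDR VALID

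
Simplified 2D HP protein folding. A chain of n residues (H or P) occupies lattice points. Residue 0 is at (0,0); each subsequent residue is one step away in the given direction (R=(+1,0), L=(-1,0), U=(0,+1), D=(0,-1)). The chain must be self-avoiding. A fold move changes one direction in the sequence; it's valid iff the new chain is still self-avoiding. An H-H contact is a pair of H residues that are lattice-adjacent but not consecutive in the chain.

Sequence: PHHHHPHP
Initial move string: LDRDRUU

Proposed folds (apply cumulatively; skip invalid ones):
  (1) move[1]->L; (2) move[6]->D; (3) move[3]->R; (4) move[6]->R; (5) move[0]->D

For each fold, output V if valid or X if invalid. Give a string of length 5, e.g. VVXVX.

Answer: XXVVV

Derivation:
Initial: LDRDRUU -> [(0, 0), (-1, 0), (-1, -1), (0, -1), (0, -2), (1, -2), (1, -1), (1, 0)]
Fold 1: move[1]->L => LLRDRUU INVALID (collision), skipped
Fold 2: move[6]->D => LDRDRUD INVALID (collision), skipped
Fold 3: move[3]->R => LDRRRUU VALID
Fold 4: move[6]->R => LDRRRUR VALID
Fold 5: move[0]->D => DDRRRUR VALID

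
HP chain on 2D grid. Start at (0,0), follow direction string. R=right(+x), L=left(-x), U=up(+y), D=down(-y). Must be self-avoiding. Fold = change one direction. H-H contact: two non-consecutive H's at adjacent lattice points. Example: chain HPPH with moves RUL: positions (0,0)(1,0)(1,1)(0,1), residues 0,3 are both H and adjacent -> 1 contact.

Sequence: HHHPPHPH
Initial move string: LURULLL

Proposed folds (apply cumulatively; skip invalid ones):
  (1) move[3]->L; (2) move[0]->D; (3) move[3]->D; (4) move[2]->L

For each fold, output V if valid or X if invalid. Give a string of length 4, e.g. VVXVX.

Answer: XXXV

Derivation:
Initial: LURULLL -> [(0, 0), (-1, 0), (-1, 1), (0, 1), (0, 2), (-1, 2), (-2, 2), (-3, 2)]
Fold 1: move[3]->L => LURLLLL INVALID (collision), skipped
Fold 2: move[0]->D => DURULLL INVALID (collision), skipped
Fold 3: move[3]->D => LURDLLL INVALID (collision), skipped
Fold 4: move[2]->L => LULULLL VALID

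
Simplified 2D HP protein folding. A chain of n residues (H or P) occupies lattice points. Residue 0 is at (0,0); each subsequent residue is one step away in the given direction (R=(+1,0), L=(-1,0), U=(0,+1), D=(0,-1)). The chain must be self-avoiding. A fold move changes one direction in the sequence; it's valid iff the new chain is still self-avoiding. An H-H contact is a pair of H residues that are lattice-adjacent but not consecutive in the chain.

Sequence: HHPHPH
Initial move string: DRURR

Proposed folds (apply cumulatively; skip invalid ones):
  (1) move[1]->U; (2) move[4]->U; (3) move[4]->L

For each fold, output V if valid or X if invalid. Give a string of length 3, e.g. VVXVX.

Initial: DRURR -> [(0, 0), (0, -1), (1, -1), (1, 0), (2, 0), (3, 0)]
Fold 1: move[1]->U => DUURR INVALID (collision), skipped
Fold 2: move[4]->U => DRURU VALID
Fold 3: move[4]->L => DRURL INVALID (collision), skipped

Answer: XVX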